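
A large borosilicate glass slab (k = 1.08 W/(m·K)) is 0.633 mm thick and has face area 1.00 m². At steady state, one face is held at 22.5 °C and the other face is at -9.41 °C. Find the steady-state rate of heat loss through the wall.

Q = kA·ΔT/L = 1.08 × 1.00 × |22.5 °C − -9.41 °C| / 6.33×10^-4 = 54400 W

Q = 54400 W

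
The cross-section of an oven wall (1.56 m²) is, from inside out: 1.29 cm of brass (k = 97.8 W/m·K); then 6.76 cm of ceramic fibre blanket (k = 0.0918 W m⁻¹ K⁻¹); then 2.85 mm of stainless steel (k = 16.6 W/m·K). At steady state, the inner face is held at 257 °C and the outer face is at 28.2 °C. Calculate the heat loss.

Series thermal resistances, inner to outer:
  R_brass = L/(kA) = 0.0129/(97.8·1.56) = 8.455×10^-5 K/W
  R_ceramic fibre blanket = L/(kA) = 0.0676/(0.0918·1.56) = 0.4720 K/W
  R_stainless steel = L/(kA) = 0.00285/(16.6·1.56) = 1.101×10^-4 K/W
ΣR = 8.455×10^-5 + 0.4720 + 1.101×10^-4 = 0.4722 K/W
Q = ΔT/ΣR = (257 °C − 28.2 °C)/0.4722 = 485 W

Q = 485 W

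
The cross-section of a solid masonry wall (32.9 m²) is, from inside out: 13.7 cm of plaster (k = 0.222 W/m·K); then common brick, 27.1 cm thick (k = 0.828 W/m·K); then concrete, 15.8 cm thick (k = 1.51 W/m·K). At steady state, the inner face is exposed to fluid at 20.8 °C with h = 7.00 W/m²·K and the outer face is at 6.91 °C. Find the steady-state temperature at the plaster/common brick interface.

Treat each layer as a resistance in series:
  R_conv,in = 1/(hA) = 1/(7.00·32.9) = 0.004342 K/W
  R_plaster = L/(kA) = 0.137/(0.222·32.9) = 0.01876 K/W
  R_common brick = L/(kA) = 0.271/(0.828·32.9) = 0.009948 K/W
  R_concrete = L/(kA) = 0.158/(1.51·32.9) = 0.003180 K/W
ΣR = 0.004342 + 0.01876 + 0.009948 + 0.003180 = 0.03623 K/W
Q = ΔT/ΣR = (20.8 °C − 6.91 °C)/0.03623 = 383.4 W
From the inner boundary to the plaster/common brick interface, ΣR_partial = 0.02310 K/W.
T_interface = T_in − Q·ΣR_partial = 20.8 °C − (383.4)(0.02310) = 11.9 °C

T = 11.9 °C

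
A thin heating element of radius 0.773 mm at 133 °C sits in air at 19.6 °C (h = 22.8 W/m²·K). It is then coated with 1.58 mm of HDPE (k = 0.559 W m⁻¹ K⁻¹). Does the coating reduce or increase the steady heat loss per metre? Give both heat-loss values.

increases: 12.6 → 34.5 W/m

Critical radius for a cylinder: r_cr = k/h = 0.0245 m = 2.45 cm.
Outer radius after coating: r₂ = 7.73×10^-4 + 0.00158 = 0.002353 m.
Since r₁ < r_cr and r₂ ≤ r_cr, the coating moves toward the maximum at r_cr — heat loss rises.
Bare: R = 1/(2πr₁h) = 9.030 m·K/W; Q = 113.4/9.030 = 12.6 W/m.
Coated: R = R_cond + R_conv = 3.284 m·K/W; Q = 113.4/3.284 = 34.5 W/m.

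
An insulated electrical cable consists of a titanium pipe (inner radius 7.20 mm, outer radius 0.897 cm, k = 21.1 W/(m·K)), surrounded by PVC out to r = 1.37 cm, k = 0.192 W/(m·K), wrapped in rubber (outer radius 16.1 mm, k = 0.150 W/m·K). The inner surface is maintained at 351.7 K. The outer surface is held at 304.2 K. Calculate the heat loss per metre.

Q' = 90.6 W/m

Resistance network (inner→outer):
  R'_titanium = ln(0.00897/0.00720)/(2πk) = 0.2198/(2π·21.1) = 0.001658 m·K/W
  R'_PVC = ln(0.0137/0.00897)/(2πk) = 0.4235/(2π·0.192) = 0.3511 m·K/W
  R'_rubber = ln(0.0161/0.0137)/(2πk) = 0.1614/(2π·0.150) = 0.1713 m·K/W
ΣR = 0.001658 + 0.3511 + 0.1713 = 0.5241 m·K/W
Q' = ΔT/ΣR = (351.7 K − 304.2 K)/0.5241 = 90.6 W/m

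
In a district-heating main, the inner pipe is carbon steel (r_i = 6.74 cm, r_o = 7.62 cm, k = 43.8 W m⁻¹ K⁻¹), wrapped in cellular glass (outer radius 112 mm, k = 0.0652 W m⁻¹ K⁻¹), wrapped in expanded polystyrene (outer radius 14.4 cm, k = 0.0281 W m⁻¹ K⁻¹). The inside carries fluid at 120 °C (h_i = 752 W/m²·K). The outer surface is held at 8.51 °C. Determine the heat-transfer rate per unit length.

Resistance network (inner→outer):
  R'_conv,in = 1/(2πr h) = 1/(2π·0.0674·752) = 0.003140 m·K/W
  R'_carbon steel = ln(0.0762/0.0674)/(2πk) = 0.1227/(2π·43.8) = 4.459×10^-4 m·K/W
  R'_cellular glass = ln(0.112/0.0762)/(2πk) = 0.3851/(2π·0.0652) = 0.9401 m·K/W
  R'_expanded polystyrene = ln(0.144/0.112)/(2πk) = 0.2513/(2π·0.0281) = 1.423 m·K/W
ΣR = 0.003140 + 4.459×10^-4 + 0.9401 + 1.423 = 2.367 m·K/W
Q' = ΔT/ΣR = (120 °C − 8.51 °C)/2.367 = 47.1 W/m

Q' = 47.1 W/m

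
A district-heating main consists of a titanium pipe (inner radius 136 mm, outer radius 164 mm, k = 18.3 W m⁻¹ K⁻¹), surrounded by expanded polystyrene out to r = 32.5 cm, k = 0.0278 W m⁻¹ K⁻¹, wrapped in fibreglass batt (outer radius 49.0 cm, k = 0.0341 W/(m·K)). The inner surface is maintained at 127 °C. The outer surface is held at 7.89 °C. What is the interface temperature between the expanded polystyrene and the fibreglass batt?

Series thermal resistances, inner to outer:
  R'_titanium = ln(0.164/0.136)/(2πk) = 0.1872/(2π·18.3) = 0.001628 m·K/W
  R'_expanded polystyrene = ln(0.325/0.164)/(2πk) = 0.6840/(2π·0.0278) = 3.916 m·K/W
  R'_fibreglass batt = ln(0.490/0.325)/(2πk) = 0.4106/(2π·0.0341) = 1.916 m·K/W
ΣR = 0.001628 + 3.916 + 1.916 = 5.834 m·K/W
Q' = ΔT/ΣR = (127 °C − 7.89 °C)/5.834 = 20.42 W/m
From the inner boundary to the expanded polystyrene/fibreglass batt interface, ΣR_partial = 3.918 m·K/W.
T_interface = T_in − Q'·ΣR_partial = 127 °C − (20.42)(3.918) = 47.0 °C

T = 47.0 °C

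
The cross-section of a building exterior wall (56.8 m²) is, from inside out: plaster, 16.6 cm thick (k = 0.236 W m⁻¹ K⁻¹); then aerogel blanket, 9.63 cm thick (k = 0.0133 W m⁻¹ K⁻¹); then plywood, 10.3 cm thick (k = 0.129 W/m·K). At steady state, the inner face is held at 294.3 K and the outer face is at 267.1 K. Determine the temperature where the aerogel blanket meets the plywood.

T = 269.58 K

Treat each layer as a resistance in series:
  R_plaster = L/(kA) = 0.166/(0.236·56.8) = 0.01238 K/W
  R_aerogel blanket = L/(kA) = 0.0963/(0.0133·56.8) = 0.1275 K/W
  R_plywood = L/(kA) = 0.103/(0.129·56.8) = 0.01406 K/W
ΣR = 0.01238 + 0.1275 + 0.01406 = 0.1539 K/W
Q = ΔT/ΣR = (294.3 K − 267.1 K)/0.1539 = 176.7 W
From the inner boundary to the aerogel blanket/plywood interface, ΣR_partial = 0.1399 K/W.
T_interface = T_in − Q·ΣR_partial = 294.3 K − (176.7)(0.1399) = 269.58 K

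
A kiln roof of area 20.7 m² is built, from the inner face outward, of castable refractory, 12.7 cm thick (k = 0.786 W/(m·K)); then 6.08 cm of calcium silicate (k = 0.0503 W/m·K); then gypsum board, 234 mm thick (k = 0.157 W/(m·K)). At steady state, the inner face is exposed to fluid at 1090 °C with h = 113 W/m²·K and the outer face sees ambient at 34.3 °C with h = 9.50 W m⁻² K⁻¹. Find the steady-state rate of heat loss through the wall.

Q = 7.35 kW

Treat each layer as a resistance in series:
  R_conv,in = 1/(hA) = 1/(113·20.7) = 4.275×10^-4 K/W
  R_castable refractory = L/(kA) = 0.127/(0.786·20.7) = 0.007806 K/W
  R_calcium silicate = L/(kA) = 0.0608/(0.0503·20.7) = 0.05839 K/W
  R_gypsum board = L/(kA) = 0.234/(0.157·20.7) = 0.07200 K/W
  R_conv,out = 1/(hA) = 1/(9.50·20.7) = 0.005085 K/W
ΣR = 4.275×10^-4 + 0.007806 + 0.05839 + 0.07200 + 0.005085 = 0.1437 K/W
Q = ΔT/ΣR = (1090 °C − 34.3 °C)/0.1437 = 7350 W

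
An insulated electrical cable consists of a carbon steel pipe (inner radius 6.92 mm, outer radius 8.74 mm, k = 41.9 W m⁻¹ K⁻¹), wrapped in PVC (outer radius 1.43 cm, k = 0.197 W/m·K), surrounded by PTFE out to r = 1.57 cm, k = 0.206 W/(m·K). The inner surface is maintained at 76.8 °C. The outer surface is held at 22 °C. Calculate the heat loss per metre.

Resistance network (inner→outer):
  R'_carbon steel = ln(0.00874/0.00692)/(2πk) = 0.2335/(2π·41.9) = 8.869×10^-4 m·K/W
  R'_PVC = ln(0.0143/0.00874)/(2πk) = 0.4923/(2π·0.197) = 0.3978 m·K/W
  R'_PTFE = ln(0.0157/0.0143)/(2πk) = 0.09340/(2π·0.206) = 0.07216 m·K/W
ΣR = 8.869×10^-4 + 0.3978 + 0.07216 = 0.4708 m·K/W
Q' = ΔT/ΣR = (76.8 °C − 22 °C)/0.4708 = 116 W/m

Q' = 116 W/m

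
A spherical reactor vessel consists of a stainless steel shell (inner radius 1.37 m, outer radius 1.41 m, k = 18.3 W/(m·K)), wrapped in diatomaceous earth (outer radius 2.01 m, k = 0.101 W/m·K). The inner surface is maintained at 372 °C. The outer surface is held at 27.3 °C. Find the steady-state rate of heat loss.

Q = 2.07 kW

Treat each layer as a resistance in series:
  R_stainless steel = (1/1.37 − 1/1.41)/(4πk) = 0.02071/(4π·18.3) = 9.004×10^-5 K/W
  R_diatomaceous earth = (1/1.41 − 1/2.01)/(4πk) = 0.2117/(4π·0.101) = 0.1668 K/W
ΣR = 9.004×10^-5 + 0.1668 = 0.1669 K/W
Q = ΔT/ΣR = (372 °C − 27.3 °C)/0.1669 = 2070 W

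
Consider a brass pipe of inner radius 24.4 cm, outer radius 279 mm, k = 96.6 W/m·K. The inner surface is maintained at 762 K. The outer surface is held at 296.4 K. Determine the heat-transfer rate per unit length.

Q' = 2110 kW/m

Q' = 2πk·ΔT/ln(r₂/r₁) = 2π × 96.6 × 465.6 / ln(0.279/0.244) = 2.11×10^6 W/m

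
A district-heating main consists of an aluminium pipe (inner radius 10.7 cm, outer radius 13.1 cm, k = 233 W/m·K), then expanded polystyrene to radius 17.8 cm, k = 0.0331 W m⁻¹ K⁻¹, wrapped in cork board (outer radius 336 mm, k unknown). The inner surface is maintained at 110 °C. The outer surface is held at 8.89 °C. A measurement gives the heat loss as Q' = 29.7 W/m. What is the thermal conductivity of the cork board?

ΣR = ΔT/Q' = |110 − 8.89|/29.7 = 3.404 m·K/W
Known resistances:
  R'_aluminium = ln(0.131/0.107)/(2πk) = 0.2024/(2π·233) = 1.382×10^-4 m·K/W
  R'_expanded polystyrene = ln(0.178/0.131)/(2πk) = 0.3066/(2π·0.0331) = 1.474 m·K/W
R_cork board = ΣR − ΣR_known = 3.404 − 1.474 = 1.930 m·K/W
ln(r₂/r₁)/(2πk) = 1.930 ⇒ k = 0.6353/(2π·1.930) = 0.0524 W/m·K

k = 0.0524 W/m·K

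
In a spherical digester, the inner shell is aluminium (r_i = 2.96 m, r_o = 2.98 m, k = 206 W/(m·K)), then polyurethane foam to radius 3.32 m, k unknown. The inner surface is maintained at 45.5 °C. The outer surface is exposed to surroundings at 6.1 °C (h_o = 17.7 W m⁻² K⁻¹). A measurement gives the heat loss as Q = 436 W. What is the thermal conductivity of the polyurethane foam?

ΣR = ΔT/Q = |45.5 − 6.1|/436 = 0.09037 K/W
Known resistances:
  R_aluminium = (1/2.96 − 1/2.98)/(4πk) = 0.002267/(4π·206) = 8.759×10^-7 K/W
  R_conv,out = 1/(4πr²h) = 1/(4π·3.32²·17.7) = 4.079×10^-4 K/W
R_polyurethane foam = ΣR − ΣR_known = 0.09037 − 4.088×10^-4 = 0.08996 K/W
(1/r₁−1/r₂)/(4πk) = 0.08996 ⇒ k = 0.03437/(4π·0.08996) = 0.0304 W/m·K

k = 0.0304 W/m·K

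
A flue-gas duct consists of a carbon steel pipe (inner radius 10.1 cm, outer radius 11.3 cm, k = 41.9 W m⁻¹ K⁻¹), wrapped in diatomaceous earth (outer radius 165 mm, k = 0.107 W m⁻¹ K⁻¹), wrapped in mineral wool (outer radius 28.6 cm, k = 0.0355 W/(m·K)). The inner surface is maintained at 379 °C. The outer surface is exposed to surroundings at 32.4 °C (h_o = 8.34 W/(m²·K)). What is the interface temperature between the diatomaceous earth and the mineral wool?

T = 316 °C

Series thermal resistances, inner to outer:
  R'_carbon steel = ln(0.113/0.101)/(2πk) = 0.1123/(2π·41.9) = 4.264×10^-4 m·K/W
  R'_diatomaceous earth = ln(0.165/0.113)/(2πk) = 0.3786/(2π·0.107) = 0.5631 m·K/W
  R'_mineral wool = ln(0.286/0.165)/(2πk) = 0.5500/(2π·0.0355) = 2.466 m·K/W
  R'_conv,out = 1/(2πr h) = 1/(2π·0.286·8.34) = 0.06672 m·K/W
ΣR = 4.264×10^-4 + 0.5631 + 2.466 + 0.06672 = 3.096 m·K/W
Q' = ΔT/ΣR = (379 °C − 32.4 °C)/3.096 = 112.0 W/m
From the inner boundary to the diatomaceous earth/mineral wool interface, ΣR_partial = 0.5635 m·K/W.
T_interface = T_in − Q'·ΣR_partial = 379 °C − (112.0)(0.5635) = 316 °C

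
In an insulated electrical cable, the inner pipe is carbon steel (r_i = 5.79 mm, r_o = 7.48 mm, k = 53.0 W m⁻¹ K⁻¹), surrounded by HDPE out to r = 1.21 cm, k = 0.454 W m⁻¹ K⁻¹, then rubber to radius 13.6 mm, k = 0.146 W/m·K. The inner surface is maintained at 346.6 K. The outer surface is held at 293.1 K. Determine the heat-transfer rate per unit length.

Treat each layer as a resistance in series:
  R'_carbon steel = ln(0.00748/0.00579)/(2πk) = 0.2561/(2π·53.0) = 7.691×10^-4 m·K/W
  R'_HDPE = ln(0.0121/0.00748)/(2πk) = 0.4810/(2π·0.454) = 0.1686 m·K/W
  R'_rubber = ln(0.0136/0.0121)/(2πk) = 0.1169/(2π·0.146) = 0.1274 m·K/W
ΣR = 7.691×10^-4 + 0.1686 + 0.1274 = 0.2968 m·K/W
Q' = ΔT/ΣR = (346.6 K − 293.1 K)/0.2968 = 180 W/m

Q' = 180 W/m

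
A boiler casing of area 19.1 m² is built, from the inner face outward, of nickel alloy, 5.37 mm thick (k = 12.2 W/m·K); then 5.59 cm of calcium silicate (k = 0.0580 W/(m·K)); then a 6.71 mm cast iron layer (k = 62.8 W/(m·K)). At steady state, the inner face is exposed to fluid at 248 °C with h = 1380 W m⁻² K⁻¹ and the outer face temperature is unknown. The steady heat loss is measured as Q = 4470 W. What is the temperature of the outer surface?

Series resistances:
  R_conv,in = 1/(hA) = 1/(1380·19.1) = 3.794×10^-5 K/W
  R_nickel alloy = L/(kA) = 0.00537/(12.2·19.1) = 2.305×10^-5 K/W
  R_calcium silicate = L/(kA) = 0.0559/(0.0580·19.1) = 0.05046 K/W
  R_cast iron = L/(kA) = 0.00671/(62.8·19.1) = 5.594×10^-6 K/W
ΣR = 0.05053 K/W
ΔT = Q·ΣR = 4470 × 0.05053 = 225.9 K
Heat flows outward, so T_out = T_in − ΔT = 248 − 225.9 = 22.1 °C

T_out = 22.1 °C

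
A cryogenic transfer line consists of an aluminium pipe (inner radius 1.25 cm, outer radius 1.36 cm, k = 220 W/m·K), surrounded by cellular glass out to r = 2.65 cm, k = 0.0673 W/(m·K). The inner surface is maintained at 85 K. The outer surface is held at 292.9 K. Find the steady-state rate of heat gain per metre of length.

Q' = 132 W/m

Resistance network (inner→outer):
  R'_aluminium = ln(0.0136/0.0125)/(2πk) = 0.08434/(2π·220) = 6.102×10^-5 m·K/W
  R'_cellular glass = ln(0.0265/0.0136)/(2πk) = 0.6671/(2π·0.0673) = 1.578 m·K/W
ΣR = 6.102×10^-5 + 1.578 = 1.578 m·K/W
Q' = ΔT/ΣR = (85 K − 292.9 K)/1.578 = -132 W/m
(Negative Q' ⇒ heat flows inward; heat gain = 132 W/m.)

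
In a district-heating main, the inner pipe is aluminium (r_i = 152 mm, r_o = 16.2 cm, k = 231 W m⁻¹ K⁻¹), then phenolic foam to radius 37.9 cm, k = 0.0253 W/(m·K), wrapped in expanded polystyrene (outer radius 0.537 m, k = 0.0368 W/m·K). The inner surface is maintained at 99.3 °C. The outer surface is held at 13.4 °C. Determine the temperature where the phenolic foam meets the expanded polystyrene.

T = 32.3 °C

Treat each layer as a resistance in series:
  R'_aluminium = ln(0.162/0.152)/(2πk) = 0.06372/(2π·231) = 4.390×10^-5 m·K/W
  R'_phenolic foam = ln(0.379/0.162)/(2πk) = 0.8499/(2π·0.0253) = 5.347 m·K/W
  R'_expanded polystyrene = ln(0.537/0.379)/(2πk) = 0.3485/(2π·0.0368) = 1.507 m·K/W
ΣR = 4.390×10^-5 + 5.347 + 1.507 = 6.854 m·K/W
Q' = ΔT/ΣR = (99.3 °C − 13.4 °C)/6.854 = 12.53 W/m
From the inner boundary to the phenolic foam/expanded polystyrene interface, ΣR_partial = 5.347 m·K/W.
T_interface = T_in − Q'·ΣR_partial = 99.3 °C − (12.53)(5.347) = 32.3 °C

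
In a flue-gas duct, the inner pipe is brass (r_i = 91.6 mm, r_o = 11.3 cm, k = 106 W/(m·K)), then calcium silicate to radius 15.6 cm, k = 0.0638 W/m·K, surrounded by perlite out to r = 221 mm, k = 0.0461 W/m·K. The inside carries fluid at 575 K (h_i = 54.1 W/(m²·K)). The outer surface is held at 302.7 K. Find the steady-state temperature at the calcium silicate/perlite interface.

T = 463 K

Series thermal resistances, inner to outer:
  R'_conv,in = 1/(2πr h) = 1/(2π·0.0916·54.1) = 0.03212 m·K/W
  R'_brass = ln(0.113/0.0916)/(2πk) = 0.2100/(2π·106) = 3.152×10^-4 m·K/W
  R'_calcium silicate = ln(0.156/0.113)/(2πk) = 0.3225/(2π·0.0638) = 0.8044 m·K/W
  R'_perlite = ln(0.221/0.156)/(2πk) = 0.3483/(2π·0.0461) = 1.202 m·K/W
ΣR = 0.03212 + 3.152×10^-4 + 0.8044 + 1.202 = 2.039 m·K/W
Q' = ΔT/ΣR = (575 K − 302.7 K)/2.039 = 133.5 W/m
From the inner boundary to the calcium silicate/perlite interface, ΣR_partial = 0.8368 m·K/W.
T_interface = T_in − Q'·ΣR_partial = 575 K − (133.5)(0.8368) = 463 K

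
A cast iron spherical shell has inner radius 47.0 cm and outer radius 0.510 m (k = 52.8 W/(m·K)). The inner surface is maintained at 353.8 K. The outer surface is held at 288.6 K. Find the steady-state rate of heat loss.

Q = 259 kW

Q = 4πk·ΔT/(1/r₁ − 1/r₂) = 4π × 52.8 × 65.2 / (1/0.470 − 1/0.510) = 2.59×10^5 W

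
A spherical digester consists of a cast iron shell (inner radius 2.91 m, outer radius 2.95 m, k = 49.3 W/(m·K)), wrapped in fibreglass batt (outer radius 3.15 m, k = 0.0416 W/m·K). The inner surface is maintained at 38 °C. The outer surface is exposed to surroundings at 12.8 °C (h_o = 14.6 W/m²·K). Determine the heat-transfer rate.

Series thermal resistances, inner to outer:
  R_cast iron = (1/2.91 − 1/2.95)/(4πk) = 0.004660/(4π·49.3) = 7.521×10^-6 K/W
  R_fibreglass batt = (1/2.95 − 1/3.15)/(4πk) = 0.02152/(4π·0.0416) = 0.04117 K/W
  R_conv,out = 1/(4πr²h) = 1/(4π·3.15²·14.6) = 5.493×10^-4 K/W
ΣR = 7.521×10^-6 + 0.04117 + 5.493×10^-4 = 0.04173 K/W
Q = ΔT/ΣR = (38 °C − 12.8 °C)/0.04173 = 604 W

Q = 604 W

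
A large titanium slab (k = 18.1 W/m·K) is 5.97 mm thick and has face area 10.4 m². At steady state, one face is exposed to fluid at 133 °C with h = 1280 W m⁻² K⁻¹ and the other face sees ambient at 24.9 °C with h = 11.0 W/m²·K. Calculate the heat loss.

Q = 12.2 kW

Resistance network (inner→outer):
  R_conv,in = 1/(hA) = 1/(1280·10.4) = 7.512×10^-5 K/W
  R_titanium = L/(kA) = 0.00597/(18.1·10.4) = 3.171×10^-5 K/W
  R_conv,out = 1/(hA) = 1/(11.0·10.4) = 0.008741 K/W
ΣR = 7.512×10^-5 + 3.171×10^-5 + 0.008741 = 0.008848 K/W
Q = ΔT/ΣR = (133 °C − 24.9 °C)/0.008848 = 12200 W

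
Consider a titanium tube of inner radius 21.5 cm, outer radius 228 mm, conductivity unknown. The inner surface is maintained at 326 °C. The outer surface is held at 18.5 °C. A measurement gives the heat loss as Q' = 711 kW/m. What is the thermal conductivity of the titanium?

ΣR = ΔT/Q' = |326 − 18.5|/7.11×10^5 = 4.325×10^-4 m·K/W
ln(r₂/r₁)/(2πk) = 4.325×10^-4 ⇒ k = 0.05871/(2π·4.325×10^-4) = 21.6 W/m·K

k = 21.6 W/m·K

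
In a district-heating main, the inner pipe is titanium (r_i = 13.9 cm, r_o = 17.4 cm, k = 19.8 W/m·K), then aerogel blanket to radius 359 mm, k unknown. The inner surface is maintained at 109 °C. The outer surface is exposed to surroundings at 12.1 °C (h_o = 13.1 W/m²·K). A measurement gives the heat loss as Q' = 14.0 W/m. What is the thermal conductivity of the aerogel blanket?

ΣR = ΔT/Q' = |109 − 12.1|/14.0 = 6.921 m·K/W
Known resistances:
  R'_titanium = ln(0.174/0.139)/(2πk) = 0.2246/(2π·19.8) = 0.001805 m·K/W
  R'_conv,out = 1/(2πr h) = 1/(2π·0.359·13.1) = 0.03384 m·K/W
R_aerogel blanket = ΣR − ΣR_known = 6.921 − 0.03565 = 6.885 m·K/W
ln(r₂/r₁)/(2πk) = 6.885 ⇒ k = 0.7243/(2π·6.885) = 0.0167 W/m·K

k = 0.0167 W/m·K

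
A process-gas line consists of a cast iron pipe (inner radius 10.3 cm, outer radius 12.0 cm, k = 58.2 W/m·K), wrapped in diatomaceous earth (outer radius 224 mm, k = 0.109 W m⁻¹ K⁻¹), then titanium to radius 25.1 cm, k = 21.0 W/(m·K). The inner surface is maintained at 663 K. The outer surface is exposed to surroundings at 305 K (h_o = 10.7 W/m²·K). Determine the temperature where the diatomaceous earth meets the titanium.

T = 327.1 K

Series thermal resistances, inner to outer:
  R'_cast iron = ln(0.120/0.103)/(2πk) = 0.1528/(2π·58.2) = 4.177×10^-4 m·K/W
  R'_diatomaceous earth = ln(0.224/0.120)/(2πk) = 0.6242/(2π·0.109) = 0.9114 m·K/W
  R'_titanium = ln(0.251/0.224)/(2πk) = 0.1138/(2π·21.0) = 8.625×10^-4 m·K/W
  R'_conv,out = 1/(2πr h) = 1/(2π·0.251·10.7) = 0.05926 m·K/W
ΣR = 4.177×10^-4 + 0.9114 + 8.625×10^-4 + 0.05926 = 0.9719 m·K/W
Q' = ΔT/ΣR = (663 K − 305 K)/0.9719 = 368.4 W/m
From the inner boundary to the diatomaceous earth/titanium interface, ΣR_partial = 0.9118 m·K/W.
T_interface = T_in − Q'·ΣR_partial = 663 K − (368.4)(0.9118) = 327.1 K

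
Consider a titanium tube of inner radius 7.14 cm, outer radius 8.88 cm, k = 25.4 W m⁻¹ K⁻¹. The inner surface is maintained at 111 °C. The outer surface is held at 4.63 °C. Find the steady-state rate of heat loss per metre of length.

Q' = 2πk·ΔT/ln(r₂/r₁) = 2π × 25.4 × 106.37 / ln(0.0888/0.0714) = 77800 W/m

Q' = 77.8 kW/m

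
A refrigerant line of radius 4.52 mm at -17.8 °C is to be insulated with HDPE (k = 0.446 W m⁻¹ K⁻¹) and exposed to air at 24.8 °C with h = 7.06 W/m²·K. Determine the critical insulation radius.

For a cylinder, r_cr = k_ins/h = 0.446/7.06 = 0.0632 m = 6.32 cm

r_cr = 6.32 cm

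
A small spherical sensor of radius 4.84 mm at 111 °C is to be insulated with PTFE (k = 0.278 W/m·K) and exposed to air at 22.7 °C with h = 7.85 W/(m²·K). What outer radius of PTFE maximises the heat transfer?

r_cr = 7.08 cm

For a sphere, r_cr = 2k_ins/h = 2·0.278/7.85 = 0.0708 m = 7.08 cm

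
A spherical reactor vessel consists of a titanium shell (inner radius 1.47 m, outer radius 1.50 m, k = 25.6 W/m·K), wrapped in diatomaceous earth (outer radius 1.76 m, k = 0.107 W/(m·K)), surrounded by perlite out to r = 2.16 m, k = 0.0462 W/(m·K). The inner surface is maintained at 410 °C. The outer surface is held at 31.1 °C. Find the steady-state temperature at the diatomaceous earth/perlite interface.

T = 301 °C

Series thermal resistances, inner to outer:
  R_titanium = (1/1.47 − 1/1.50)/(4πk) = 0.01361/(4π·25.6) = 4.229×10^-5 K/W
  R_diatomaceous earth = (1/1.50 − 1/1.76)/(4πk) = 0.09848/(4π·0.107) = 0.07324 K/W
  R_perlite = (1/1.76 − 1/2.16)/(4πk) = 0.1052/(4π·0.0462) = 0.1812 K/W
ΣR = 4.229×10^-5 + 0.07324 + 0.1812 = 0.2545 K/W
Q = ΔT/ΣR = (410 °C − 31.1 °C)/0.2545 = 1489 W
From the inner boundary to the diatomaceous earth/perlite interface, ΣR_partial = 0.07328 K/W.
T_interface = T_in − Q·ΣR_partial = 410 °C − (1489)(0.07328) = 301 °C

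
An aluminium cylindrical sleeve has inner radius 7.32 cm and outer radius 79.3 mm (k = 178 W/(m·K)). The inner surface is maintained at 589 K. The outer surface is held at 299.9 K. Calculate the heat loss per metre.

Q' = 4040 kW/m

Q' = 2πk·ΔT/ln(r₂/r₁) = 2π × 178 × 289.1 / ln(0.0793/0.0732) = 4.04×10^6 W/m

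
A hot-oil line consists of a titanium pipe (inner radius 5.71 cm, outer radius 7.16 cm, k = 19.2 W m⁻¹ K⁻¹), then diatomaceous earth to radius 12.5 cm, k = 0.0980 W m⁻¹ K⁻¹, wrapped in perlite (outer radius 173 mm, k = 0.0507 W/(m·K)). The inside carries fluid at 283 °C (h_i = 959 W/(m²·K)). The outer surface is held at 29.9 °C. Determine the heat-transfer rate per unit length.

Q' = 131 W/m

Series thermal resistances, inner to outer:
  R'_conv,in = 1/(2πr h) = 1/(2π·0.0571·959) = 0.002906 m·K/W
  R'_titanium = ln(0.0716/0.0571)/(2πk) = 0.2263/(2π·19.2) = 0.001876 m·K/W
  R'_diatomaceous earth = ln(0.125/0.0716)/(2πk) = 0.5572/(2π·0.0980) = 0.9049 m·K/W
  R'_perlite = ln(0.173/0.125)/(2πk) = 0.3250/(2π·0.0507) = 1.020 m·K/W
ΣR = 0.002906 + 0.001876 + 0.9049 + 1.020 = 1.930 m·K/W
Q' = ΔT/ΣR = (283 °C − 29.9 °C)/1.930 = 131 W/m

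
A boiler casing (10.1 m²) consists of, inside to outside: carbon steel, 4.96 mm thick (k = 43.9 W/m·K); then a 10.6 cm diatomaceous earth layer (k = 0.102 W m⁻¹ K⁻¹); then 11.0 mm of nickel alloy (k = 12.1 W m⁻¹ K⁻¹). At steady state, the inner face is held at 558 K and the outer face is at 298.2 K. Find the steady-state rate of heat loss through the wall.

Series thermal resistances, inner to outer:
  R_carbon steel = L/(kA) = 0.00496/(43.9·10.1) = 1.119×10^-5 K/W
  R_diatomaceous earth = L/(kA) = 0.106/(0.102·10.1) = 0.1029 K/W
  R_nickel alloy = L/(kA) = 0.0110/(12.1·10.1) = 9.001×10^-5 K/W
ΣR = 1.119×10^-5 + 0.1029 + 9.001×10^-5 = 0.1030 K/W
Q = ΔT/ΣR = (558 K − 298.2 K)/0.1030 = 2520 W

Q = 2.52 kW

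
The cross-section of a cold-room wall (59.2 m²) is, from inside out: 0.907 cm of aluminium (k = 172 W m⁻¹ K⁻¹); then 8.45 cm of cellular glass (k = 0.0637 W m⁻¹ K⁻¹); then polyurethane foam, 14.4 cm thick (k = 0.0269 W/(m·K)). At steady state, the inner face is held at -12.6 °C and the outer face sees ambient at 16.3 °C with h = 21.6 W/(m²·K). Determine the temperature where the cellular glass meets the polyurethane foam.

Treat each layer as a resistance in series:
  R_aluminium = L/(kA) = 0.00907/(172·59.2) = 8.908×10^-7 K/W
  R_cellular glass = L/(kA) = 0.0845/(0.0637·59.2) = 0.02241 K/W
  R_polyurethane foam = L/(kA) = 0.144/(0.0269·59.2) = 0.09042 K/W
  R_conv,out = 1/(hA) = 1/(21.6·59.2) = 7.820×10^-4 K/W
ΣR = 8.908×10^-7 + 0.02241 + 0.09042 + 7.820×10^-4 = 0.1136 K/W
Q = ΔT/ΣR = (-12.6 °C − 16.3 °C)/0.1136 = -254.4 W
From the inner boundary to the cellular glass/polyurethane foam interface, ΣR_partial = 0.02241 K/W.
T_interface = T_in − Q·ΣR_partial = -12.6 °C − (-254.4)(0.02241) = -6.90 °C

T = -6.90 °C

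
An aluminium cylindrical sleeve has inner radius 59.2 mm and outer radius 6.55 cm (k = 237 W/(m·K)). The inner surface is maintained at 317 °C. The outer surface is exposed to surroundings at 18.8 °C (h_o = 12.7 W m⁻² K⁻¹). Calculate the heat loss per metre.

Q' = 1560 W/m

Treat each layer as a resistance in series:
  R'_aluminium = ln(0.0655/0.0592)/(2πk) = 0.1011/(2π·237) = 6.791×10^-5 m·K/W
  R'_conv,out = 1/(2πr h) = 1/(2π·0.0655·12.7) = 0.1913 m·K/W
ΣR = 6.791×10^-5 + 0.1913 = 0.1914 m·K/W
Q' = ΔT/ΣR = (317 °C − 18.8 °C)/0.1914 = 1560 W/m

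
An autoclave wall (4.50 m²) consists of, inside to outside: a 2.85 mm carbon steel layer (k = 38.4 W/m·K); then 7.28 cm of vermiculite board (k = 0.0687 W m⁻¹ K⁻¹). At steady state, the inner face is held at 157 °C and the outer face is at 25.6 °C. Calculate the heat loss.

Q = 558 W

Treat each layer as a resistance in series:
  R_carbon steel = L/(kA) = 0.00285/(38.4·4.50) = 1.649×10^-5 K/W
  R_vermiculite board = L/(kA) = 0.0728/(0.0687·4.50) = 0.2355 K/W
ΣR = 1.649×10^-5 + 0.2355 = 0.2355 K/W
Q = ΔT/ΣR = (157 °C − 25.6 °C)/0.2355 = 558 W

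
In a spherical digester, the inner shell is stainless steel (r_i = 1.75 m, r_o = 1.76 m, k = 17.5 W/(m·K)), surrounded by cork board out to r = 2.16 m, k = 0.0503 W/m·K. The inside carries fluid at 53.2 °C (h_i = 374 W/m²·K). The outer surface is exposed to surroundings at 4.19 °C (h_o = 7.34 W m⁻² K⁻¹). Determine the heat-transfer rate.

Q = 290 W

Resistance network (inner→outer):
  R_conv,in = 1/(4πr²h) = 1/(4π·1.75²·374) = 6.948×10^-5 K/W
  R_stainless steel = (1/1.75 − 1/1.76)/(4πk) = 0.003247/(4π·17.5) = 1.476×10^-5 K/W
  R_cork board = (1/1.76 − 1/2.16)/(4πk) = 0.1052/(4π·0.0503) = 0.1665 K/W
  R_conv,out = 1/(4πr²h) = 1/(4π·2.16²·7.34) = 0.002324 K/W
ΣR = 6.948×10^-5 + 1.476×10^-5 + 0.1665 + 0.002324 = 0.1689 K/W
Q = ΔT/ΣR = (53.2 °C − 4.19 °C)/0.1689 = 290 W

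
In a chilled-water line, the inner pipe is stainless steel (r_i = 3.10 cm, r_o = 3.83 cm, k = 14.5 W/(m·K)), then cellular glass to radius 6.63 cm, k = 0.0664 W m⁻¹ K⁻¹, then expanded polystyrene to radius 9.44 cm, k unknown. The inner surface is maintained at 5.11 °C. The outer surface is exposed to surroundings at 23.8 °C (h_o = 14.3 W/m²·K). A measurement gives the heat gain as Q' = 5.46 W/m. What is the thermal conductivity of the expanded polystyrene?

k = 0.0283 W/m·K

ΣR = ΔT/Q' = |5.11 − 23.8|/5.46 = 3.423 m·K/W
Known resistances:
  R'_stainless steel = ln(0.0383/0.0310)/(2πk) = 0.2115/(2π·14.5) = 0.002321 m·K/W
  R'_cellular glass = ln(0.0663/0.0383)/(2πk) = 0.5487/(2π·0.0664) = 1.315 m·K/W
  R'_conv,out = 1/(2πr h) = 1/(2π·0.0944·14.3) = 0.1179 m·K/W
R_expanded polystyrene = ΣR − ΣR_known = 3.423 − 1.435 = 1.988 m·K/W
ln(r₂/r₁)/(2πk) = 1.988 ⇒ k = 0.3534/(2π·1.988) = 0.0283 W/m·K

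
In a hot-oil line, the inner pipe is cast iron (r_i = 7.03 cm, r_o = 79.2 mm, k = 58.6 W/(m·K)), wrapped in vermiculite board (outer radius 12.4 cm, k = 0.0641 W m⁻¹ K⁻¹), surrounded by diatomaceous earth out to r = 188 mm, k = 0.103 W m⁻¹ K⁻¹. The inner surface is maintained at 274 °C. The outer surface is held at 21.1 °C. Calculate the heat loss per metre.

Q' = 144 W/m

Series thermal resistances, inner to outer:
  R'_cast iron = ln(0.0792/0.0703)/(2πk) = 0.1192/(2π·58.6) = 3.238×10^-4 m·K/W
  R'_vermiculite board = ln(0.124/0.0792)/(2πk) = 0.4483/(2π·0.0641) = 1.113 m·K/W
  R'_diatomaceous earth = ln(0.188/0.124)/(2πk) = 0.4162/(2π·0.103) = 0.6430 m·K/W
ΣR = 3.238×10^-4 + 1.113 + 0.6430 = 1.756 m·K/W
Q' = ΔT/ΣR = (274 °C − 21.1 °C)/1.756 = 144 W/m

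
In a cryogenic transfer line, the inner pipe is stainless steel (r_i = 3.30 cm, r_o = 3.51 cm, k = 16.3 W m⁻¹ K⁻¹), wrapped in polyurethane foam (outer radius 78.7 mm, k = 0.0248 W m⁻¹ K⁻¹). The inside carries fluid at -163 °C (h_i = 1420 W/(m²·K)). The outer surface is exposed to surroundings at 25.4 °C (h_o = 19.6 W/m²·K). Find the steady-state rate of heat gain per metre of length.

Treat each layer as a resistance in series:
  R'_conv,in = 1/(2πr h) = 1/(2π·0.0330·1420) = 0.003396 m·K/W
  R'_stainless steel = ln(0.0351/0.0330)/(2πk) = 0.06169/(2π·16.3) = 6.024×10^-4 m·K/W
  R'_polyurethane foam = ln(0.0787/0.0351)/(2πk) = 0.8074/(2π·0.0248) = 5.182 m·K/W
  R'_conv,out = 1/(2πr h) = 1/(2π·0.0787·19.6) = 0.1032 m·K/W
ΣR = 0.003396 + 6.024×10^-4 + 5.182 + 0.1032 = 5.289 m·K/W
Q' = ΔT/ΣR = (-163 °C − 25.4 °C)/5.289 = -35.6 W/m
(Negative Q' ⇒ heat flows inward; heat gain = 35.6 W/m.)

Q' = 35.6 W/m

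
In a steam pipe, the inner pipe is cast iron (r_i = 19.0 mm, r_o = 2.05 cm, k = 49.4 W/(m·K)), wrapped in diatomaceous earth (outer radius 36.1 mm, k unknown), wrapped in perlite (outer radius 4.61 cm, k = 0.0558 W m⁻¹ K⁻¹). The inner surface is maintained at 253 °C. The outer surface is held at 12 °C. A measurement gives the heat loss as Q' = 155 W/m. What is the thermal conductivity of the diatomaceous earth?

ΣR = ΔT/Q' = |253 − 12|/155 = 1.555 m·K/W
Known resistances:
  R'_cast iron = ln(0.0205/0.0190)/(2πk) = 0.07599/(2π·49.4) = 2.448×10^-4 m·K/W
  R'_perlite = ln(0.0461/0.0361)/(2πk) = 0.2445/(2π·0.0558) = 0.6974 m·K/W
R_diatomaceous earth = ΣR − ΣR_known = 1.555 − 0.6976 = 0.8574 m·K/W
ln(r₂/r₁)/(2πk) = 0.8574 ⇒ k = 0.5659/(2π·0.8574) = 0.105 W/m·K

k = 0.105 W/m·K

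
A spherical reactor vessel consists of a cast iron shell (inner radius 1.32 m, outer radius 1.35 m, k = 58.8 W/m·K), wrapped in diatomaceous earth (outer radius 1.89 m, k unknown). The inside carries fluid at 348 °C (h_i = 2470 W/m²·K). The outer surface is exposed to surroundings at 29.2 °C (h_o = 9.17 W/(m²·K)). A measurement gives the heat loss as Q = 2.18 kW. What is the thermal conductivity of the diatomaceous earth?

k = 0.117 W/m·K

ΣR = ΔT/Q = |348 − 29.2|/2180 = 0.1462 K/W
Known resistances:
  R_conv,in = 1/(4πr²h) = 1/(4π·1.32²·2470) = 1.849×10^-5 K/W
  R_cast iron = (1/1.32 − 1/1.35)/(4πk) = 0.01684/(4π·58.8) = 2.278×10^-5 K/W
  R_conv,out = 1/(4πr²h) = 1/(4π·1.89²·9.17) = 0.002429 K/W
R_diatomaceous earth = ΣR − ΣR_known = 0.1462 − 0.002470 = 0.1437 K/W
(1/r₁−1/r₂)/(4πk) = 0.1437 ⇒ k = 0.2116/(4π·0.1437) = 0.117 W/m·K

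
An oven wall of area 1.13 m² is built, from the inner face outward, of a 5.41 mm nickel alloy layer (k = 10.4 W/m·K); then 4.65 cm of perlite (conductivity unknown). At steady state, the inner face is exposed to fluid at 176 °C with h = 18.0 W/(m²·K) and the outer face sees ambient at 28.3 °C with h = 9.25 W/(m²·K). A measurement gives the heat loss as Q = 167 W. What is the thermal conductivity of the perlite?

ΣR = ΔT/Q = |176 − 28.3|/167 = 0.8844 K/W
Known resistances:
  R_conv,in = 1/(hA) = 1/(18.0·1.13) = 0.04916 K/W
  R_nickel alloy = L/(kA) = 0.00541/(10.4·1.13) = 4.603×10^-4 K/W
  R_conv,out = 1/(hA) = 1/(9.25·1.13) = 0.09567 K/W
R_perlite = ΣR − ΣR_known = 0.8844 − 0.1453 = 0.7391 K/W
L/(kA) = 0.7391 ⇒ k = 0.0465/(0.7391·1.13) = 0.0557 W/m·K

k = 0.0557 W/m·K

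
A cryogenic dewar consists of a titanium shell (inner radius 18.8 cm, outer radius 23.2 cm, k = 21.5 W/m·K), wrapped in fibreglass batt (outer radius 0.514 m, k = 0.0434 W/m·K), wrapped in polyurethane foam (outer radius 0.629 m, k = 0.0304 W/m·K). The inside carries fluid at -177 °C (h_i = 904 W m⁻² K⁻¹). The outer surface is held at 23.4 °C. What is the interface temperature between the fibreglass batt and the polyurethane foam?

T = -12.0 °C

Resistance network (inner→outer):
  R_conv,in = 1/(4πr²h) = 1/(4π·0.188²·904) = 0.002491 K/W
  R_titanium = (1/0.188 − 1/0.232)/(4πk) = 1.009/(4π·21.5) = 0.003734 K/W
  R_fibreglass batt = (1/0.232 − 1/0.514)/(4πk) = 2.365/(4π·0.0434) = 4.336 K/W
  R_polyurethane foam = (1/0.514 − 1/0.629)/(4πk) = 0.3557/(4π·0.0304) = 0.9311 K/W
ΣR = 0.002491 + 0.003734 + 4.336 + 0.9311 = 5.273 K/W
Q = ΔT/ΣR = (-177 °C − 23.4 °C)/5.273 = -38.00 W
From the inner boundary to the fibreglass batt/polyurethane foam interface, ΣR_partial = 4.342 K/W.
T_interface = T_in − Q·ΣR_partial = -177 °C − (-38.00)(4.342) = -12.0 °C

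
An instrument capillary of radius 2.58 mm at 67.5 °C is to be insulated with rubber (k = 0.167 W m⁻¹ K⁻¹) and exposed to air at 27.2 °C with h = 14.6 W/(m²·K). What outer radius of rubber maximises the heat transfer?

For a cylinder, r_cr = k_ins/h = 0.167/14.6 = 0.0114 m = 1.14 cm

r_cr = 1.14 cm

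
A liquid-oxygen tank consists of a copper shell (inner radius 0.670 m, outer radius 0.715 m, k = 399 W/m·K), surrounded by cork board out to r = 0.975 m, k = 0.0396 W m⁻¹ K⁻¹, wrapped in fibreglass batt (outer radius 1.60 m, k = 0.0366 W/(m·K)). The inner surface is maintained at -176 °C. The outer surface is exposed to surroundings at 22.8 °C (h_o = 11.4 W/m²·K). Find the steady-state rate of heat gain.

Treat each layer as a resistance in series:
  R_copper = (1/0.670 − 1/0.715)/(4πk) = 0.09394/(4π·399) = 1.873×10^-5 K/W
  R_cork board = (1/0.715 − 1/0.975)/(4πk) = 0.3730/(4π·0.0396) = 0.7495 K/W
  R_fibreglass batt = (1/0.975 − 1/1.60)/(4πk) = 0.4006/(4π·0.0366) = 0.8711 K/W
  R_conv,out = 1/(4πr²h) = 1/(4π·1.60²·11.4) = 0.002727 K/W
ΣR = 1.873×10^-5 + 0.7495 + 0.8711 + 0.002727 = 1.623 K/W
Q = ΔT/ΣR = (-176 °C − 22.8 °C)/1.623 = -122 W
(Negative Q ⇒ heat flows inward; heat gain = 122 W.)

Q = 122 W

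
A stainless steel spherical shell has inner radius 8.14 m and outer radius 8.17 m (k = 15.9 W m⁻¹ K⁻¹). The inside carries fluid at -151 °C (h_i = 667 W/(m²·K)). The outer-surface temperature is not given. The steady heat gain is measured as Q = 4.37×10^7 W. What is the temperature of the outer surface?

Series resistances:
  R_conv,in = 1/(4πr²h) = 1/(4π·8.14²·667) = 1.801×10^-6 K/W
  R_stainless steel = (1/8.14 − 1/8.17)/(4πk) = 4.511×10^-4/(4π·15.9) = 2.258×10^-6 K/W
ΣR = 4.058×10^-6 K/W
ΔT = Q·ΣR = 4.37×10^7 × 4.058×10^-6 = 177.3 K
Heat flows inward, so T_out = T_in + ΔT = -151 + 177.3 = 26.3 °C

T_out = 26.3 °C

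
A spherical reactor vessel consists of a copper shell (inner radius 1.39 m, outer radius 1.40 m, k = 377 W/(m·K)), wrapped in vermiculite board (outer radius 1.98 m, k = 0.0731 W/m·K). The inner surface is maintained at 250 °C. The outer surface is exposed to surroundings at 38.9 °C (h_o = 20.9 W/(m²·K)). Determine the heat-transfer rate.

Q = 923 W

Treat each layer as a resistance in series:
  R_copper = (1/1.39 − 1/1.40)/(4πk) = 0.005139/(4π·377) = 1.085×10^-6 K/W
  R_vermiculite board = (1/1.40 − 1/1.98)/(4πk) = 0.2092/(4π·0.0731) = 0.2278 K/W
  R_conv,out = 1/(4πr²h) = 1/(4π·1.98²·20.9) = 9.712×10^-4 K/W
ΣR = 1.085×10^-6 + 0.2278 + 9.712×10^-4 = 0.2288 K/W
Q = ΔT/ΣR = (250 °C − 38.9 °C)/0.2288 = 923 W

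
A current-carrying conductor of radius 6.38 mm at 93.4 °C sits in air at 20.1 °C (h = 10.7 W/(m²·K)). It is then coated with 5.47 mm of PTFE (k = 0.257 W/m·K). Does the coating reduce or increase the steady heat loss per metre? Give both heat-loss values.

increases: 31.4 → 44.7 W/m

Critical radius for a cylinder: r_cr = k/h = 0.0240 m = 2.40 cm.
Outer radius after coating: r₂ = 0.00638 + 0.00547 = 0.01185 m.
Since r₁ < r_cr and r₂ ≤ r_cr, the coating moves toward the maximum at r_cr — heat loss rises.
Bare: R = 1/(2πr₁h) = 2.331 m·K/W; Q = 73.3/2.331 = 31.4 W/m.
Coated: R = R_cond + R_conv = 1.639 m·K/W; Q = 73.3/1.639 = 44.7 W/m.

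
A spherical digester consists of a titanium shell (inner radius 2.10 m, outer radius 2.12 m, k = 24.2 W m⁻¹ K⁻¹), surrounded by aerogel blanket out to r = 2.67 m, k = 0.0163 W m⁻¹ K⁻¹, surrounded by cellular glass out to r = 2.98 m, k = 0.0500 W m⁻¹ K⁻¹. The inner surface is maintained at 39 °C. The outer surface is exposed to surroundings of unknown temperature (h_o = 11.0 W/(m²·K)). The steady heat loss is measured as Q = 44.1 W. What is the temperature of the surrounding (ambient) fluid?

Series resistances:
  R_titanium = (1/2.10 − 1/2.12)/(4πk) = 0.004492/(4π·24.2) = 1.477×10^-5 K/W
  R_aerogel blanket = (1/2.12 − 1/2.67)/(4πk) = 0.09717/(4π·0.0163) = 0.4744 K/W
  R_cellular glass = (1/2.67 − 1/2.98)/(4πk) = 0.03896/(4π·0.0500) = 0.06201 K/W
  R_conv,out = 1/(4πr²h) = 1/(4π·2.98²·11.0) = 8.146×10^-4 K/W
ΣR = 0.5372 K/W
ΔT = Q·ΣR = 44.1 × 0.5372 = 23.69 K
Heat flows outward, so T_out = T_in − ΔT = 39 − 23.69 = 15.3 °C

T_out = 15.3 °C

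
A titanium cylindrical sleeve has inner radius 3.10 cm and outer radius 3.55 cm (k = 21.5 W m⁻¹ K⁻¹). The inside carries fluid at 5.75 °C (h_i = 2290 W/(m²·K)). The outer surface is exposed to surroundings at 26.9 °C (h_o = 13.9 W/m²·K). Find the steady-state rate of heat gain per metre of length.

Resistance network (inner→outer):
  R'_conv,in = 1/(2πr h) = 1/(2π·0.0310·2290) = 0.002242 m·K/W
  R'_titanium = ln(0.0355/0.0310)/(2πk) = 0.1355/(2π·21.5) = 0.001003 m·K/W
  R'_conv,out = 1/(2πr h) = 1/(2π·0.0355·13.9) = 0.3225 m·K/W
ΣR = 0.002242 + 0.001003 + 0.3225 = 0.3257 m·K/W
Q' = ΔT/ΣR = (5.75 °C − 26.9 °C)/0.3257 = -64.9 W/m
(Negative Q' ⇒ heat flows inward; heat gain = 64.9 W/m.)

Q' = 64.9 W/m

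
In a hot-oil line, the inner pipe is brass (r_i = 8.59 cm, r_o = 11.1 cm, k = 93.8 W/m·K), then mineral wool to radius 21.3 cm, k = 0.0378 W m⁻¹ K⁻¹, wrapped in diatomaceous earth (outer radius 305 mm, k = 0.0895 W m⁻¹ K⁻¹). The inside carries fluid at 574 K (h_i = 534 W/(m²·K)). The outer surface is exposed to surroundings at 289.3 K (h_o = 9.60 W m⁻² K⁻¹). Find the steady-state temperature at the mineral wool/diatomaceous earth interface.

Treat each layer as a resistance in series:
  R'_conv,in = 1/(2πr h) = 1/(2π·0.0859·534) = 0.003470 m·K/W
  R'_brass = ln(0.111/0.0859)/(2πk) = 0.2563/(2π·93.8) = 4.350×10^-4 m·K/W
  R'_mineral wool = ln(0.213/0.111)/(2πk) = 0.6518/(2π·0.0378) = 2.744 m·K/W
  R'_diatomaceous earth = ln(0.305/0.213)/(2πk) = 0.3590/(2π·0.0895) = 0.6384 m·K/W
  R'_conv,out = 1/(2πr h) = 1/(2π·0.305·9.60) = 0.05436 m·K/W
ΣR = 0.003470 + 4.350×10^-4 + 2.744 + 0.6384 + 0.05436 = 3.441 m·K/W
Q' = ΔT/ΣR = (574 K − 289.3 K)/3.441 = 82.74 W/m
From the inner boundary to the mineral wool/diatomaceous earth interface, ΣR_partial = 2.748 m·K/W.
T_interface = T_in − Q'·ΣR_partial = 574 K − (82.74)(2.748) = 346.6 K

T = 346.6 K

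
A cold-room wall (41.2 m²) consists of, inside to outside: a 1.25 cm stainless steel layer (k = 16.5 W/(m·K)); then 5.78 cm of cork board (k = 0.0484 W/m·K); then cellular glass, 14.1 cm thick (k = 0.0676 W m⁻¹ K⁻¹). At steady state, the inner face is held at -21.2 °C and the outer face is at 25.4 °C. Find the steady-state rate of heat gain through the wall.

Series thermal resistances, inner to outer:
  R_stainless steel = L/(kA) = 0.0125/(16.5·41.2) = 1.839×10^-5 K/W
  R_cork board = L/(kA) = 0.0578/(0.0484·41.2) = 0.02899 K/W
  R_cellular glass = L/(kA) = 0.141/(0.0676·41.2) = 0.05063 K/W
ΣR = 1.839×10^-5 + 0.02899 + 0.05063 = 0.07964 K/W
Q = ΔT/ΣR = (-21.2 °C − 25.4 °C)/0.07964 = -585 W
(Negative Q ⇒ heat flows inward; heat gain = 585 W.)

Q = 585 W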